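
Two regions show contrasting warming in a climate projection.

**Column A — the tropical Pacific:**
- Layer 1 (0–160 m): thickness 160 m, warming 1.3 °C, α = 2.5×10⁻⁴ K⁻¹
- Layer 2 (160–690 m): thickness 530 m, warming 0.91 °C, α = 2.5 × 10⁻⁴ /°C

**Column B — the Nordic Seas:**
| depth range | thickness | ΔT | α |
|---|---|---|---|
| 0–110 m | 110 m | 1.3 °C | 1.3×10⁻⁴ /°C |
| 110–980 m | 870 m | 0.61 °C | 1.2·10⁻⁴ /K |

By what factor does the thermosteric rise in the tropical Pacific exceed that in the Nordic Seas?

≈ 2.10×

A 160 × 1.3 × 2.5×10⁻⁴ = 0.05200 m
A 160–690 m: 0.91 × 530 × 2.5×10⁻⁴ = 0.120575 m
A total: 0.172575 m
B 0–110 m: 110 × 1.3×10⁻⁴ × 1.3 = 0.01859 m
B 870 × 0.61 × 1.2×10⁻⁴ = 0.063684 m
B total: 0.082274 m
Ratio: 0.172575 / 0.082274 ≈ 2.098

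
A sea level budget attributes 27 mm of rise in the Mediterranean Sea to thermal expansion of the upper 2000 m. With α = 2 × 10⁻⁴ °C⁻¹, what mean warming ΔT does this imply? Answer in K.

about 0.0675 K

ΔT = Δh/(αH) = 0.027 / (2×10⁻⁴ × 2000) = 0.06750 K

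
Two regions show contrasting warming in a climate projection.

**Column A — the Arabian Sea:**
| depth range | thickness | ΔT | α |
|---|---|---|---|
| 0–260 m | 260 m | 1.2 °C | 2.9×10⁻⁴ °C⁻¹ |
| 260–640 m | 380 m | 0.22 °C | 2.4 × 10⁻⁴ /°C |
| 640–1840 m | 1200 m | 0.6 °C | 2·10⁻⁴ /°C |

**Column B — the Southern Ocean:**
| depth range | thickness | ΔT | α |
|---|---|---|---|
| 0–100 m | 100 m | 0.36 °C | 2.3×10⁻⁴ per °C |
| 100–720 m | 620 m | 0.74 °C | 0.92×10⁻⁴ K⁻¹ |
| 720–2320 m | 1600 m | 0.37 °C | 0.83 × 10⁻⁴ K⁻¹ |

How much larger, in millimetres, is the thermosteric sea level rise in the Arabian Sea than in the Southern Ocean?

150 mm

A 0–260 m: 260 × 1.2 × 2.9×10⁻⁴ = 0.09048 m
A Layer 2: 0.22 × 2.4×10⁻⁴ × 380 = 0.020064 m
A 640–1840 m: 0.6 × 1200 × 2×10⁻⁴ = 0.14400 m
A total: 0.254544 m
B 0–100 m: 100 × 2.3×10⁻⁴ × 0.36 = 0.00828 m
B 0.74 × 0.92×10⁻⁴ × 620 = 0.0422096 m
B Layer 3: 0.37 × 0.83×10⁻⁴ × 1600 = 0.049136 m
B total: 0.0996256 m
Difference: 0.254544 − 0.0996256 = 0.1549184 m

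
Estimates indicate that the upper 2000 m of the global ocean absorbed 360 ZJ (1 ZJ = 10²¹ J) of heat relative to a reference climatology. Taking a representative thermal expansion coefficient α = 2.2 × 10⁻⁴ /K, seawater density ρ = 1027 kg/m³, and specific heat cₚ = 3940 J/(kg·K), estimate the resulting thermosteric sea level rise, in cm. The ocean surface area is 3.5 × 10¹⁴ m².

Per unit area: Q = 360×10²¹ / (3.5×10¹⁴) ≈ 1.029×10⁹ J/m²
Δh = αQ/(ρcₚ) = 2.2×10⁻⁴ × 1.029×10⁹ / (1027 × 3940) ≈ 0.055946 m

5.59 cm of thermosteric rise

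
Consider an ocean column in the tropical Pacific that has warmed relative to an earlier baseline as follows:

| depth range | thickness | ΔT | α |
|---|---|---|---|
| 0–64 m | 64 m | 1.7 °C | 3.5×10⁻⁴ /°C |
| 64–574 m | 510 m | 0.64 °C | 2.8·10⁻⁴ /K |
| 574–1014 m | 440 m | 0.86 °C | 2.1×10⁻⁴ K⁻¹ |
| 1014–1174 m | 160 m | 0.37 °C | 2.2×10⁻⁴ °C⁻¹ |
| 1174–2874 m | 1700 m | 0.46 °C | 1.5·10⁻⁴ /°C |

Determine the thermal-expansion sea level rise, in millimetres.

339 mm of thermosteric rise

0–64 m: 1.7 × 3.5×10⁻⁴ × 64 = 0.03808 m
Layer 2: 510 × 0.64 × 2.8×10⁻⁴ = 0.091392 m
Layer 3: 440 × 0.86 × 2.1×10⁻⁴ = 0.079464 m
Layer 4: 160 × 0.37 × 2.2×10⁻⁴ = 0.013024 m
1174–2874 m: 1.5×10⁻⁴ × 1700 × 0.46 = 0.11730 m
Δh = 0.03808 + 0.091392 + 0.079464 + 0.013024 + 0.11730 = 0.33926 m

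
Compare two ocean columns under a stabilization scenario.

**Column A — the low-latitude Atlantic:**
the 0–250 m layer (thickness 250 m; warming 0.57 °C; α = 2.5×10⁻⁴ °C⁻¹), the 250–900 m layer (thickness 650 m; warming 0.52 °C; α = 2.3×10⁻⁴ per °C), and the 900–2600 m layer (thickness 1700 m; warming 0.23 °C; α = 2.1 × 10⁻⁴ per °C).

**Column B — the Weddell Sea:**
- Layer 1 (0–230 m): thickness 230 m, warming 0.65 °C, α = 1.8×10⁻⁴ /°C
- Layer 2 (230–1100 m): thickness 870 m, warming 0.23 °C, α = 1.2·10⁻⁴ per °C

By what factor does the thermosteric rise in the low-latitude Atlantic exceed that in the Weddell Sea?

A Layer 1: 250 × 0.57 × 2.5×10⁻⁴ = 0.035625 m
A 650 × 2.3×10⁻⁴ × 0.52 = 0.07774 m
A Layer 3: 0.23 × 2.1×10⁻⁴ × 1700 = 0.08211 m
A total: 0.195475 m
B Layer 1: 1.8×10⁻⁴ × 0.65 × 230 = 0.02691 m
B 230–1100 m: 1.2×10⁻⁴ × 870 × 0.23 = 0.024012 m
B total: 0.050922 m
Ratio: 0.195475 / 0.050922 ≈ 3.839

3.8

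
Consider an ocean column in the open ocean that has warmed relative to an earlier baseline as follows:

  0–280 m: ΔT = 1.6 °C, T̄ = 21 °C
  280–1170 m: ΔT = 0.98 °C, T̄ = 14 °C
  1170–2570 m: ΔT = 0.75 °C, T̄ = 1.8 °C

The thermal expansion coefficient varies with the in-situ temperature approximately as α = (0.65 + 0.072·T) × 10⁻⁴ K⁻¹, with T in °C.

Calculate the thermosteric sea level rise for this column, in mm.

323 mm of thermosteric rise

Layer 1: α = (0.65 + 0.072×21)×10⁻⁴ = 2.162×10⁻⁴ K⁻¹
Layer 2: α = (0.65 + 0.072×14)×10⁻⁴ = 1.658×10⁻⁴ K⁻¹
Layer 3: α = (0.65 + 0.072×1.8)×10⁻⁴ = 0.7796×10⁻⁴ K⁻¹
1.6 × 280 × 2.162×10⁻⁴ = 0.0968576 m
Layer 2: 0.98 × 1.658×10⁻⁴ × 890 = 0.14461076 m
1170–2570 m: 0.75 × 0.7796×10⁻⁴ × 1400 = 0.081858 m
Δh = 0.0968576 + 0.14461076 + 0.081858 = 0.32332636 m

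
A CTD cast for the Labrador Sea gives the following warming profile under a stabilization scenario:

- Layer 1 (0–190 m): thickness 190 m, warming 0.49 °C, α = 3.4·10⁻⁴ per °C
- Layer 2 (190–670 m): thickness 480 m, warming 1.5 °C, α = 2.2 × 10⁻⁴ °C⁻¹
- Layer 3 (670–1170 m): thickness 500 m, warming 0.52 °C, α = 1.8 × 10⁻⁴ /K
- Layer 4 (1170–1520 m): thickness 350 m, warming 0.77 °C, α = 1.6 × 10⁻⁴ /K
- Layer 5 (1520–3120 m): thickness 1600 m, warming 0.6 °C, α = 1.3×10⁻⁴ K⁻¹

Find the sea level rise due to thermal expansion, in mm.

405 mm of thermosteric rise

0.49 × 190 × 3.4×10⁻⁴ = 0.031654 m
2.2×10⁻⁴ × 1.5 × 480 = 0.15840 m
670–1170 m: 1.8×10⁻⁴ × 0.52 × 500 = 0.04680 m
1170–1520 m: 0.77 × 1.6×10⁻⁴ × 350 = 0.04312 m
0.6 × 1600 × 1.3×10⁻⁴ = 0.12480 m
Δh = 0.031654 + 0.15840 + 0.04680 + 0.04312 + 0.12480 = 0.404774 m ≈ 405 mm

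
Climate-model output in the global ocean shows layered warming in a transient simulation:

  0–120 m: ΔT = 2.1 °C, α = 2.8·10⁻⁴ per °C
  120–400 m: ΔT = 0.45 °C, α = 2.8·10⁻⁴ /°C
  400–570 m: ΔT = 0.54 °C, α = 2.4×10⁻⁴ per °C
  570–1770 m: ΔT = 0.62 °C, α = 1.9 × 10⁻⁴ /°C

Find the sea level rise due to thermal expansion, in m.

0.269 m

2.1 × 2.8×10⁻⁴ × 120 = 0.07056 m
120–400 m: 2.8×10⁻⁴ × 280 × 0.45 = 0.03528 m
2.4×10⁻⁴ × 170 × 0.54 = 0.022032 m
Layer 4: 0.62 × 1.9×10⁻⁴ × 1200 = 0.14136 m
Δh = 0.07056 + 0.03528 + 0.022032 + 0.14136 = 0.269232 m ≈ 0.269 m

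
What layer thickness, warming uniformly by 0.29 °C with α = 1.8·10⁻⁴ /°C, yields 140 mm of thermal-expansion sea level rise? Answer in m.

H = Δh/(αΔT) = 0.14 / (1.8×10⁻⁴ × 0.29) ≈ 2682 m

H ≈ 2680 m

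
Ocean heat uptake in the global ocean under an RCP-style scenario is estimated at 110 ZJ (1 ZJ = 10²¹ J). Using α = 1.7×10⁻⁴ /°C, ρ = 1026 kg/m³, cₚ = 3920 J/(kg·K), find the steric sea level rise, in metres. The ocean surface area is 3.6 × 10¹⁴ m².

0.0129 m

Per unit area: Q = 110×10²¹ / (3.6×10¹⁴) ≈ 3.056×10⁸ J/m²
Δh = αQ/(ρcₚ) = 1.7×10⁻⁴ × 3.056×10⁸ / (1026 × 3920) ≈ 0.012917 m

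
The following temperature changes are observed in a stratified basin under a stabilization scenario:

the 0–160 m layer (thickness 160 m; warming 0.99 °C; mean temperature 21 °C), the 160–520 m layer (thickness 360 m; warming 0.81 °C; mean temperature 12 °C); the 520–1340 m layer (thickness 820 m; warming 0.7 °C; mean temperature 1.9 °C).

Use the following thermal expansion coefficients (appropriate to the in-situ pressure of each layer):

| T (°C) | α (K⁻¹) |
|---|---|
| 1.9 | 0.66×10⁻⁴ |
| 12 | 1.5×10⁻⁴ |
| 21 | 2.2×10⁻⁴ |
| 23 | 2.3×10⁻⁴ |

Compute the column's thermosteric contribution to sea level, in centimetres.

11.6 cm of thermosteric rise

Layer 1 at 21 °C → α = 2.2×10⁻⁴ K⁻¹
Layer 2 at 12 °C → α = 1.5×10⁻⁴ K⁻¹
Layer 3 at 1.9 °C → α = 0.66×10⁻⁴ K⁻¹
Layer 1: 0.99 × 2.2×10⁻⁴ × 160 = 0.034848 m
0.81 × 1.5×10⁻⁴ × 360 = 0.04374 m
Layer 3: 820 × 0.7 × 0.66×10⁻⁴ = 0.037884 m
Δh = 0.034848 + 0.04374 + 0.037884 = 0.116472 m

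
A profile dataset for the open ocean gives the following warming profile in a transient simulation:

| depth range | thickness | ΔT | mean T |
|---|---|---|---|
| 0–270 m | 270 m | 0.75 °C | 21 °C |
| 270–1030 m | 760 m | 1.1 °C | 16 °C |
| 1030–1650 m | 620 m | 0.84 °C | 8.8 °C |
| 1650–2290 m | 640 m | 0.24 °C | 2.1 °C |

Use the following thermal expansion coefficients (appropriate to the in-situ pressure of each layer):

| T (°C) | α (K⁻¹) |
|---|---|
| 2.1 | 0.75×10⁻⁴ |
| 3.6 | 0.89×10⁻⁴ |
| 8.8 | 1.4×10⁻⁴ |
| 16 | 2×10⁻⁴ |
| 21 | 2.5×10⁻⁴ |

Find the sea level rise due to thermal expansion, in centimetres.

30 cm

Layer 1 at 21 °C → α = 2.5×10⁻⁴ K⁻¹
Layer 2 at 16 °C → α = 2×10⁻⁴ K⁻¹
Layer 3 at 8.8 °C → α = 1.4×10⁻⁴ K⁻¹
Layer 4 at 2.1 °C → α = 0.75×10⁻⁴ K⁻¹
0–270 m: 0.75 × 270 × 2.5×10⁻⁴ = 0.050625 m
1.1 × 2×10⁻⁴ × 760 = 0.16720 m
Layer 3: 1.4×10⁻⁴ × 0.84 × 620 = 0.072912 m
1650–2290 m: 640 × 0.75×10⁻⁴ × 0.24 = 0.01152 m
Δh = 0.050625 + 0.16720 + 0.072912 + 0.01152 = 0.302257 m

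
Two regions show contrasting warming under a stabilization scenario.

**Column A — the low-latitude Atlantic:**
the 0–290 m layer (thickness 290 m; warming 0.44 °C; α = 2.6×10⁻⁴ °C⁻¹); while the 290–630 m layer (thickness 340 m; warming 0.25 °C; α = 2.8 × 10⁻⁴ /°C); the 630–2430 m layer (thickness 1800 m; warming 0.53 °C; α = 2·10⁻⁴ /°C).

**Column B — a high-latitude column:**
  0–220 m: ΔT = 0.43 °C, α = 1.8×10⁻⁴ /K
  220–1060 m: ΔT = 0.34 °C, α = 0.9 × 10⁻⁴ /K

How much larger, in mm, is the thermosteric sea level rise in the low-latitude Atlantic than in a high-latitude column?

A 0.44 × 290 × 2.6×10⁻⁴ = 0.033176 m
A 290–630 m: 2.8×10⁻⁴ × 0.25 × 340 = 0.02380 m
A 1800 × 0.53 × 2×10⁻⁴ = 0.19080 m
A total: 0.247776 m
B 220 × 0.43 × 1.8×10⁻⁴ = 0.017028 m
B 0.9×10⁻⁴ × 0.34 × 840 = 0.025704 m
B total: 0.042732 m
Difference: 0.247776 − 0.042732 = 0.205044 m

205 mm larger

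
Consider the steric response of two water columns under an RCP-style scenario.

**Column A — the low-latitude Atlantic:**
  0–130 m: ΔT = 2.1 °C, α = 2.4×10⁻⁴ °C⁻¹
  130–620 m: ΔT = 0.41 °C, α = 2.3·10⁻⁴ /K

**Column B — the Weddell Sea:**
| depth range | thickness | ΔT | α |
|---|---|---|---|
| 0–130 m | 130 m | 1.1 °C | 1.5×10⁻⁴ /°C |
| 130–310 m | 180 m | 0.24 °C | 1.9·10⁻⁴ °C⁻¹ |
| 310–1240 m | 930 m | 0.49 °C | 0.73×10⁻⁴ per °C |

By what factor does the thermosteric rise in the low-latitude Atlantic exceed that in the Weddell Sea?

a factor of 1.78

A 0–130 m: 2.1 × 2.4×10⁻⁴ × 130 = 0.06552 m
A Layer 2: 0.41 × 2.3×10⁻⁴ × 490 = 0.046207 m
A total: 0.111727 m
B 0–130 m: 130 × 1.1 × 1.5×10⁻⁴ = 0.02145 m
B Layer 2: 1.9×10⁻⁴ × 180 × 0.24 = 0.008208 m
B 0.49 × 930 × 0.73×10⁻⁴ = 0.0332661 m
B total: 0.0629241 m
Ratio: 0.111727 / 0.0629241 ≈ 1.776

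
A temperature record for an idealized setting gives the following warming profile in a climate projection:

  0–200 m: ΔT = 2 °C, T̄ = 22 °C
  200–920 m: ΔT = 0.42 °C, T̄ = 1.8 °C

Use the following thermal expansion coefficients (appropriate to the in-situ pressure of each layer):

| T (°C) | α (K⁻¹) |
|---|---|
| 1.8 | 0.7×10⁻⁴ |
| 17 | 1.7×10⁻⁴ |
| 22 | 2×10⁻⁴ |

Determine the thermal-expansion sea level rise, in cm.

10.1 cm

Layer 1 at 22 °C → α = 2×10⁻⁴ K⁻¹
Layer 2 at 1.8 °C → α = 0.7×10⁻⁴ K⁻¹
2 × 200 × 2×10⁻⁴ = 0.08000 m
Layer 2: 0.7×10⁻⁴ × 0.42 × 720 = 0.021168 m
Δh = 0.08000 + 0.021168 = 0.101168 m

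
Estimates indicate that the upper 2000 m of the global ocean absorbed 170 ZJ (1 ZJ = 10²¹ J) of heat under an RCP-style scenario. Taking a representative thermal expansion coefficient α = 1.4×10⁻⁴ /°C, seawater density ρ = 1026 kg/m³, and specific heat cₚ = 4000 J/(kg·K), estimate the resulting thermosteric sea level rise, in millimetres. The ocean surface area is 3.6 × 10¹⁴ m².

Per unit area: Q = 170×10²¹ / (3.6×10¹⁴) ≈ 4.722×10⁸ J/m²
Δh = αQ/(ρcₚ) = 1.4×10⁻⁴ × 4.722×10⁸ / (1026 × 4000) ≈ 0.016108 m

about 16.1 mm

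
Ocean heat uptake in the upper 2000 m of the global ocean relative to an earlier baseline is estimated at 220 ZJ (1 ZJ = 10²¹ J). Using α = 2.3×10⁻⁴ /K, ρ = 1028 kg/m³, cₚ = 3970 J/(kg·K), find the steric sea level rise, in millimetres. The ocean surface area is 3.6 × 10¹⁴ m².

34.4 mm of thermosteric rise

Per unit area: Q = 220×10²¹ / (3.6×10¹⁴) ≈ 6.111×10⁸ J/m²
Δh = αQ/(ρcₚ) = 2.3×10⁻⁴ × 6.111×10⁸ / (1028 × 3970) ≈ 0.034439 m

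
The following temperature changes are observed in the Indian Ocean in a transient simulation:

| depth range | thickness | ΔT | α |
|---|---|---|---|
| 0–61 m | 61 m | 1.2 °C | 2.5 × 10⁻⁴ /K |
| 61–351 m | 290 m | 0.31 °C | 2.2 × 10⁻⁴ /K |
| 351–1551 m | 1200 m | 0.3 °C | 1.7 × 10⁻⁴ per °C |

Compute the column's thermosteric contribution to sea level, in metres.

1.2 × 61 × 2.5×10⁻⁴ = 0.01830 m
2.2×10⁻⁴ × 290 × 0.31 = 0.019778 m
Layer 3: 1200 × 0.3 × 1.7×10⁻⁴ = 0.06120 m
Δh = 0.01830 + 0.019778 + 0.06120 = 0.099278 m

Δh ≈ 0.0993 m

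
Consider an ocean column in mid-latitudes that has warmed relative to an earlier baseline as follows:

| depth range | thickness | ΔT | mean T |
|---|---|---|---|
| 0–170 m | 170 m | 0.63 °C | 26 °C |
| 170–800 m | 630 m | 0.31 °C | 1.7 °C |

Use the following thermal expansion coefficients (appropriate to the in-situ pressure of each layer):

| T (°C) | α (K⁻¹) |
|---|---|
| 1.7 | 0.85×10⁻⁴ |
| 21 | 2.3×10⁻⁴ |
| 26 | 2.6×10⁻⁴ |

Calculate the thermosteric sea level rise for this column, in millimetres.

Δh ≈ 44 mm

Layer 1 at 26 °C → α = 2.6×10⁻⁴ K⁻¹
Layer 2 at 1.7 °C → α = 0.85×10⁻⁴ K⁻¹
2.6×10⁻⁴ × 0.63 × 170 = 0.027846 m
630 × 0.85×10⁻⁴ × 0.31 = 0.0166005 m
Δh = 0.027846 + 0.0166005 = 0.0444465 m ≈ 44 mm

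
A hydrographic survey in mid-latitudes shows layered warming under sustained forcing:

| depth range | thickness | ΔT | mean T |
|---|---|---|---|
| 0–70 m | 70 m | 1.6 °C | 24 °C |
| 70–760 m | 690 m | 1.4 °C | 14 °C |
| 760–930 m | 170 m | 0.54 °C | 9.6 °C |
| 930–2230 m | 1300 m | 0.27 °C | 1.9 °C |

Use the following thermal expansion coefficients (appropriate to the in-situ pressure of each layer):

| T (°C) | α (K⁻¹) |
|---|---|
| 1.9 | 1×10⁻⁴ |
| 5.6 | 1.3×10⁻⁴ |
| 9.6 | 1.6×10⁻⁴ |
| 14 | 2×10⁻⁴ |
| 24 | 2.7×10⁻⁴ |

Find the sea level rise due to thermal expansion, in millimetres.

Δh ≈ 273 mm

Layer 1 at 24 °C → α = 2.7×10⁻⁴ K⁻¹
Layer 2 at 14 °C → α = 2×10⁻⁴ K⁻¹
Layer 3 at 9.6 °C → α = 1.6×10⁻⁴ K⁻¹
Layer 4 at 1.9 °C → α = 1×10⁻⁴ K⁻¹
Layer 1: 1.6 × 70 × 2.7×10⁻⁴ = 0.03024 m
70–760 m: 1.4 × 690 × 2×10⁻⁴ = 0.19320 m
0.54 × 1.6×10⁻⁴ × 170 = 0.014688 m
Layer 4: 1×10⁻⁴ × 1300 × 0.27 = 0.03510 m
Δh = 0.03024 + 0.19320 + 0.014688 + 0.03510 = 0.273228 m ≈ 273 mm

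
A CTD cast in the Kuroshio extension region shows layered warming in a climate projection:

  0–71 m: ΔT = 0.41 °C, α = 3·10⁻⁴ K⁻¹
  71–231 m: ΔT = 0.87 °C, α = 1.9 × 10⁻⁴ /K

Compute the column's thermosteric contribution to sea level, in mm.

Δh = 35.2 mm

0.41 × 3×10⁻⁴ × 71 = 0.008733 m
71–231 m: 0.87 × 160 × 1.9×10⁻⁴ = 0.026448 m
Δh = 0.008733 + 0.026448 = 0.035181 m ≈ 35.2 mm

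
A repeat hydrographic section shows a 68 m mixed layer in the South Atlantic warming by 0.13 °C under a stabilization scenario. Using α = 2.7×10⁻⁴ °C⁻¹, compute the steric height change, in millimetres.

Δh = αΔT·H = 2.7×10⁻⁴ × 0.13 × 68 = 0.0023868 m

2.39 mm of thermosteric rise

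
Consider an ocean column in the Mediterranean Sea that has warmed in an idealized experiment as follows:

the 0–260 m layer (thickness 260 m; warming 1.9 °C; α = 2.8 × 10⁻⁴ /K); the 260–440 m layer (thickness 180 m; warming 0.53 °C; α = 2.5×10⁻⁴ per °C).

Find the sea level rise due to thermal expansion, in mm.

Layer 1: 260 × 2.8×10⁻⁴ × 1.9 = 0.13832 m
Layer 2: 180 × 2.5×10⁻⁴ × 0.53 = 0.02385 m
Δh = 0.13832 + 0.02385 = 0.16217 m

160 mm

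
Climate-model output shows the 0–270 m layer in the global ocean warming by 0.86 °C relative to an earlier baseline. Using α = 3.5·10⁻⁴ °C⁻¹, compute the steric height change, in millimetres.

Δh ≈ 81 mm

Δh = αΔT·H = 3.5×10⁻⁴ × 0.86 × 270 = 0.08127 m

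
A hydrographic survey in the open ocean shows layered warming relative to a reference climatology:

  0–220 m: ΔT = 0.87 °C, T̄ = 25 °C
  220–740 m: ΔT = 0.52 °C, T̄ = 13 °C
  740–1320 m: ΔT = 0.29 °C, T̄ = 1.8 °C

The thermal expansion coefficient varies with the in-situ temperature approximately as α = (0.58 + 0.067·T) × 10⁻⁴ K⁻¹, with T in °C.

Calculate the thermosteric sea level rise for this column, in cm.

Layer 1: α = (0.58 + 0.067×25)×10⁻⁴ = 2.255×10⁻⁴ K⁻¹
Layer 2: α = (0.58 + 0.067×13)×10⁻⁴ = 1.451×10⁻⁴ K⁻¹
Layer 3: α = (0.58 + 0.067×1.8)×10⁻⁴ = 0.7006×10⁻⁴ K⁻¹
220 × 0.87 × 2.255×10⁻⁴ = 0.0431607 m
220–740 m: 520 × 1.451×10⁻⁴ × 0.52 = 0.03923504 m
580 × 0.7006×10⁻⁴ × 0.29 = 0.011784092 m
Δh = 0.0431607 + 0.03923504 + 0.011784092 = 0.094179832 m

9.42 cm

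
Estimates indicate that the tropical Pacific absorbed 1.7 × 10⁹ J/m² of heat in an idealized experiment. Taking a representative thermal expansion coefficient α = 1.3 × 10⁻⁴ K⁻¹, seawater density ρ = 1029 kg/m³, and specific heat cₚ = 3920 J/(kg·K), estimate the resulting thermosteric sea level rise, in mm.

54.8 mm

Δh = αQ/(ρcₚ) = 1.3×10⁻⁴ × 1.7×10⁹ / (1029 × 3920) ≈ 0.054789 m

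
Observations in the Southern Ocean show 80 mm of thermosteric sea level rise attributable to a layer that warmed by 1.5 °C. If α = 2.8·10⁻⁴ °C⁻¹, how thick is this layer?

H = Δh/(αΔT) = 0.08 / (2.8×10⁻⁴ × 1.5) ≈ 190.5 m

H ≈ 190 m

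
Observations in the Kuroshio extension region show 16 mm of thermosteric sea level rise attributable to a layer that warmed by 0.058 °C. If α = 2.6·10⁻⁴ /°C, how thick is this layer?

H ≈ 1100 m

H = Δh/(αΔT) = 0.016 / (2.6×10⁻⁴ × 0.058) ≈ 1061 m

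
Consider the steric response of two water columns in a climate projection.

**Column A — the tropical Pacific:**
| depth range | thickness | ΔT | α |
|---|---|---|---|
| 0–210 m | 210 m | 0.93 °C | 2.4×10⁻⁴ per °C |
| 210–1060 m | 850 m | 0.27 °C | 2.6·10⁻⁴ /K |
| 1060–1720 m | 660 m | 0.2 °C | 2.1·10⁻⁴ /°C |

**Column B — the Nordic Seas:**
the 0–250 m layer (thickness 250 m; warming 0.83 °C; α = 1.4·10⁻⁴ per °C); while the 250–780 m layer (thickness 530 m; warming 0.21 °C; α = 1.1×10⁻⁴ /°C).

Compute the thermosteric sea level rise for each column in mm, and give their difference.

A Layer 1: 2.4×10⁻⁴ × 210 × 0.93 = 0.046872 m
A 0.27 × 2.6×10⁻⁴ × 850 = 0.05967 m
A 1060–1720 m: 2.1×10⁻⁴ × 0.2 × 660 = 0.02772 m
A total: 0.134262 m
B 0–250 m: 0.83 × 1.4×10⁻⁴ × 250 = 0.02905 m
B 1.1×10⁻⁴ × 0.21 × 530 = 0.012243 m
B total: 0.041293 m
Difference: 0.134262 − 0.041293 = 0.092969 m

A: 134 mm; B: 41.3 mm; difference 93.0 mm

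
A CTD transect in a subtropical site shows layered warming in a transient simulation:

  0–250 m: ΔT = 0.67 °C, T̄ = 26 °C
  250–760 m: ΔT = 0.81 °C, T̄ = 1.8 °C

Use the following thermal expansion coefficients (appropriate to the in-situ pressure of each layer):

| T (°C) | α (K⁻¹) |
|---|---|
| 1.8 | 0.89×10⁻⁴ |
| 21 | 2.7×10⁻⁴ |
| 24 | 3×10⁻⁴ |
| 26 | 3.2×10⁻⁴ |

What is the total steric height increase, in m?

Δh = 0.0904 m

Layer 1 at 26 °C → α = 3.2×10⁻⁴ K⁻¹
Layer 2 at 1.8 °C → α = 0.89×10⁻⁴ K⁻¹
Layer 1: 250 × 0.67 × 3.2×10⁻⁴ = 0.05360 m
0.89×10⁻⁴ × 0.81 × 510 = 0.0367659 m
Δh = 0.05360 + 0.0367659 = 0.0903659 m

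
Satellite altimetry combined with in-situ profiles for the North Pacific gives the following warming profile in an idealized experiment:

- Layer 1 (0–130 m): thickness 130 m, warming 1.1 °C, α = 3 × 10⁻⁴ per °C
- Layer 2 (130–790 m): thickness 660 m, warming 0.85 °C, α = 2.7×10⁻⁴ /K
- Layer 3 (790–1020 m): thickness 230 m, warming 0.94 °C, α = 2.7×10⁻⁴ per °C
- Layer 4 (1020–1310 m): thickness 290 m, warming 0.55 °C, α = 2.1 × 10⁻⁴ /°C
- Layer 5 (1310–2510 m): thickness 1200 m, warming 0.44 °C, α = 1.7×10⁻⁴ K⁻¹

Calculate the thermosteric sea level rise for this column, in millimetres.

376 mm of thermosteric rise

3×10⁻⁴ × 1.1 × 130 = 0.04290 m
130–790 m: 660 × 0.85 × 2.7×10⁻⁴ = 0.15147 m
0.94 × 230 × 2.7×10⁻⁴ = 0.058374 m
1020–1310 m: 290 × 0.55 × 2.1×10⁻⁴ = 0.033495 m
1310–2510 m: 1200 × 0.44 × 1.7×10⁻⁴ = 0.08976 m
Δh = 0.04290 + 0.15147 + 0.058374 + 0.033495 + 0.08976 = 0.375999 m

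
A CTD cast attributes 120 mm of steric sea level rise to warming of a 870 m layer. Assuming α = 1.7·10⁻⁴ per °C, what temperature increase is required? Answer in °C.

ΔT = Δh/(αH) = 0.12 / (1.7×10⁻⁴ × 870) ≈ 0.8114 °C

ΔT ≈ 0.81 °C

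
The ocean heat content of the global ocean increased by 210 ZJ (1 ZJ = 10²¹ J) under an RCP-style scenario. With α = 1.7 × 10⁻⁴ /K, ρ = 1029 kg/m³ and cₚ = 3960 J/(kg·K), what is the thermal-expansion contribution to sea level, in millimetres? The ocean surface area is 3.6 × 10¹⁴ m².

Per unit area: Q = 210×10²¹ / (3.6×10¹⁴) ≈ 5.833×10⁸ J/m²
Δh = αQ/(ρcₚ) = 1.7×10⁻⁴ × 5.833×10⁸ / (1029 × 3960) ≈ 0.024335 m

about 24.3 mm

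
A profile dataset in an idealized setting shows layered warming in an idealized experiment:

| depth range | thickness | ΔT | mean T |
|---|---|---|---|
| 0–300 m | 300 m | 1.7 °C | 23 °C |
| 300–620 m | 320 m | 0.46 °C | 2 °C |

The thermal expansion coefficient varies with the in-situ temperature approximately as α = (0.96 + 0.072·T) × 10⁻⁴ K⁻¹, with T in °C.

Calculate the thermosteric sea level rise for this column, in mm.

about 150 mm

Layer 1: α = (0.96 + 0.072×23)×10⁻⁴ = 2.616×10⁻⁴ K⁻¹
Layer 2: α = (0.96 + 0.072×2)×10⁻⁴ = 1.104×10⁻⁴ K⁻¹
0–300 m: 1.7 × 2.616×10⁻⁴ × 300 = 0.133416 m
0.46 × 1.104×10⁻⁴ × 320 = 0.01625088 m
Δh = 0.133416 + 0.01625088 = 0.14966688 m ≈ 150 mm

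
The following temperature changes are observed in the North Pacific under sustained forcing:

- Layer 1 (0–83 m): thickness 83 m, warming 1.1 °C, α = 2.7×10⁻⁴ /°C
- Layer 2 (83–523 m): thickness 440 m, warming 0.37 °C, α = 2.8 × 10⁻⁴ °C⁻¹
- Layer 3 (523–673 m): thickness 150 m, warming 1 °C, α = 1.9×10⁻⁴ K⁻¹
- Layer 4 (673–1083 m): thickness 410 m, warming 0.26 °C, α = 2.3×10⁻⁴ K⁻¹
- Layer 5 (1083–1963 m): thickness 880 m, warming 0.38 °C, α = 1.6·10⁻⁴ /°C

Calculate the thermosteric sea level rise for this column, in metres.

0–83 m: 2.7×10⁻⁴ × 83 × 1.1 = 0.024651 m
83–523 m: 2.8×10⁻⁴ × 440 × 0.37 = 0.045584 m
523–673 m: 1 × 1.9×10⁻⁴ × 150 = 0.02850 m
2.3×10⁻⁴ × 410 × 0.26 = 0.024518 m
1083–1963 m: 880 × 1.6×10⁻⁴ × 0.38 = 0.053504 m
Δh = 0.024651 + 0.045584 + 0.02850 + 0.024518 + 0.053504 = 0.176757 m

Δh ≈ 0.177 m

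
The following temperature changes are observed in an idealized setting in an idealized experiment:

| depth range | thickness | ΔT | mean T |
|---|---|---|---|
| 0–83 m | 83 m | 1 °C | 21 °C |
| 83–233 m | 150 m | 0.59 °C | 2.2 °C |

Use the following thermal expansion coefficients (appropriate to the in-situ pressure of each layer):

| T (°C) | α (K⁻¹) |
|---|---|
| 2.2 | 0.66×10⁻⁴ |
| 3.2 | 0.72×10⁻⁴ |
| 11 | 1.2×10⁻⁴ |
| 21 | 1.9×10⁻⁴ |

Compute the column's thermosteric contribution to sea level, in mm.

Layer 1 at 21 °C → α = 1.9×10⁻⁴ K⁻¹
Layer 2 at 2.2 °C → α = 0.66×10⁻⁴ K⁻¹
0–83 m: 83 × 1 × 1.9×10⁻⁴ = 0.01577 m
83–233 m: 0.66×10⁻⁴ × 150 × 0.59 = 0.005841 m
Δh = 0.01577 + 0.005841 = 0.021611 m ≈ 21.6 mm

Δh = 21.6 mm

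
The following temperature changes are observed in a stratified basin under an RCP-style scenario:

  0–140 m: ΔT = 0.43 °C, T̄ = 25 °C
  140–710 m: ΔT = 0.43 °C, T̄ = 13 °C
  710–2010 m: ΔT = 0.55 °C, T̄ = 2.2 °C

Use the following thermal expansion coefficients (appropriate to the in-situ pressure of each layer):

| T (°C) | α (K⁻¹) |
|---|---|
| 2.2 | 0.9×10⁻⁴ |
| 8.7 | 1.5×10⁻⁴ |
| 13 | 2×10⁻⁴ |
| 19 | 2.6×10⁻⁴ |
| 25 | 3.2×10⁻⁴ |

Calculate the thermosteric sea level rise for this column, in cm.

Layer 1 at 25 °C → α = 3.2×10⁻⁴ K⁻¹
Layer 2 at 13 °C → α = 2×10⁻⁴ K⁻¹
Layer 3 at 2.2 °C → α = 0.9×10⁻⁴ K⁻¹
Layer 1: 140 × 3.2×10⁻⁴ × 0.43 = 0.019264 m
Layer 2: 0.43 × 2×10⁻⁴ × 570 = 0.04902 m
710–2010 m: 0.55 × 1300 × 0.9×10⁻⁴ = 0.06435 m
Δh = 0.019264 + 0.04902 + 0.06435 = 0.132634 m

Δh ≈ 13.3 cm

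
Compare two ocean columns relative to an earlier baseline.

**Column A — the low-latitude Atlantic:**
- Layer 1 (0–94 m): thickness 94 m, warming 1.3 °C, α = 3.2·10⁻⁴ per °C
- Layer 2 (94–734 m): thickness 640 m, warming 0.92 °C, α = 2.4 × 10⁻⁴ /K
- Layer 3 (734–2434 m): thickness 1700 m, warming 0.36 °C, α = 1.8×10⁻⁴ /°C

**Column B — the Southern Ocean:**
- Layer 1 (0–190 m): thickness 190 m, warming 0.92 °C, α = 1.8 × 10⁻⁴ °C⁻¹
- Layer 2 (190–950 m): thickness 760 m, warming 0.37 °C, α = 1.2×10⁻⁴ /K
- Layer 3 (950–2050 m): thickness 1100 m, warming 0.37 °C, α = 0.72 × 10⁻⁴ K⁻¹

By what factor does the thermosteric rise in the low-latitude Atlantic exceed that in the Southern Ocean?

A 1.3 × 94 × 3.2×10⁻⁴ = 0.039104 m
A 2.4×10⁻⁴ × 640 × 0.92 = 0.141312 m
A 1700 × 1.8×10⁻⁴ × 0.36 = 0.11016 m
A total: 0.290576 m
B Layer 1: 0.92 × 190 × 1.8×10⁻⁴ = 0.031464 m
B 1.2×10⁻⁴ × 0.37 × 760 = 0.033744 m
B 0.37 × 0.72×10⁻⁴ × 1100 = 0.029304 m
B total: 0.094512 m
Ratio: 0.290576 / 0.094512 ≈ 3.074

a factor of 3.07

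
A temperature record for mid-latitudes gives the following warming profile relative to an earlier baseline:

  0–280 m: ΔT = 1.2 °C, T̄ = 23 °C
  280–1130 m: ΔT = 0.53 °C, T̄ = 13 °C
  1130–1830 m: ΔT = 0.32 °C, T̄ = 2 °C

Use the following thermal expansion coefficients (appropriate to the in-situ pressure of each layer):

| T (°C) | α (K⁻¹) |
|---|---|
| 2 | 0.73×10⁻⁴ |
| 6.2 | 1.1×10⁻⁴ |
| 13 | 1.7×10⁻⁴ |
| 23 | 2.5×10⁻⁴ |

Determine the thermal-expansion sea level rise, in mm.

Layer 1 at 23 °C → α = 2.5×10⁻⁴ K⁻¹
Layer 2 at 13 °C → α = 1.7×10⁻⁴ K⁻¹
Layer 3 at 2 °C → α = 0.73×10⁻⁴ K⁻¹
1.2 × 280 × 2.5×10⁻⁴ = 0.08400 m
280–1130 m: 0.53 × 1.7×10⁻⁴ × 850 = 0.076585 m
1130–1830 m: 0.73×10⁻⁴ × 0.32 × 700 = 0.016352 m
Δh = 0.08400 + 0.076585 + 0.016352 = 0.176937 m

180 mm of thermosteric rise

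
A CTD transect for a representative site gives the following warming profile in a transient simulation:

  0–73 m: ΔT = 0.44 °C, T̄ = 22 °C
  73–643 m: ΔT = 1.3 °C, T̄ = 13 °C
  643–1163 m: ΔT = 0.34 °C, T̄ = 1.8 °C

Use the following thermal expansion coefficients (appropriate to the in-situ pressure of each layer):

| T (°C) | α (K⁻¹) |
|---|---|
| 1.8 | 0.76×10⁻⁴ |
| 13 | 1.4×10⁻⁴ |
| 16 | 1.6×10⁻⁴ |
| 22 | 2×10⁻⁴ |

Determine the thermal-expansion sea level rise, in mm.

Layer 1 at 22 °C → α = 2×10⁻⁴ K⁻¹
Layer 2 at 13 °C → α = 1.4×10⁻⁴ K⁻¹
Layer 3 at 1.8 °C → α = 0.76×10⁻⁴ K⁻¹
Layer 1: 2×10⁻⁴ × 0.44 × 73 = 0.006424 m
1.3 × 570 × 1.4×10⁻⁴ = 0.10374 m
643–1163 m: 520 × 0.76×10⁻⁴ × 0.34 = 0.0134368 m
Δh = 0.006424 + 0.10374 + 0.0134368 = 0.1236008 m

Δh ≈ 124 mm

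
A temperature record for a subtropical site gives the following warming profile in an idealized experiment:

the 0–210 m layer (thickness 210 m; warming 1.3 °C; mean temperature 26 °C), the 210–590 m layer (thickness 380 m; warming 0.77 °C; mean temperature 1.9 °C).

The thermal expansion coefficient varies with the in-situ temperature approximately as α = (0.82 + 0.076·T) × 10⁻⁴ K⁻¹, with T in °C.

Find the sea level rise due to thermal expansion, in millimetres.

Layer 1: α = (0.82 + 0.076×26)×10⁻⁴ = 2.796×10⁻⁴ K⁻¹
Layer 2: α = (0.82 + 0.076×1.9)×10⁻⁴ = 0.9644×10⁻⁴ K⁻¹
Layer 1: 210 × 2.796×10⁻⁴ × 1.3 = 0.0763308 m
0.9644×10⁻⁴ × 380 × 0.77 = 0.028218344 m
Δh = 0.0763308 + 0.028218344 = 0.104549144 m ≈ 105 mm

105 mm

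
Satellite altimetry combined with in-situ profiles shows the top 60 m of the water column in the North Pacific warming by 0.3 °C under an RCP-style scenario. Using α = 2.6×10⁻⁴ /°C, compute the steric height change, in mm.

Δh = αΔT·H = 2.6×10⁻⁴ × 0.3 × 60 = 0.00468 m

Δh = 4.68 mm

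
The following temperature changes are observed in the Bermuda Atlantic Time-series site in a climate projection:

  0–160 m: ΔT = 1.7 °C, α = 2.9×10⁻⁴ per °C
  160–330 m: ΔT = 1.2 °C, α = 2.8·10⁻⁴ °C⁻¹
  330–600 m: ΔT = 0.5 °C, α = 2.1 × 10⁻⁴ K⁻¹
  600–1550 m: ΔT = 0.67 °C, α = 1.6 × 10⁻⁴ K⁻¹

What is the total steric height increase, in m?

Layer 1: 1.7 × 160 × 2.9×10⁻⁴ = 0.07888 m
160–330 m: 170 × 2.8×10⁻⁴ × 1.2 = 0.05712 m
330–600 m: 0.5 × 2.1×10⁻⁴ × 270 = 0.02835 m
Layer 4: 1.6×10⁻⁴ × 0.67 × 950 = 0.10184 m
Δh = 0.07888 + 0.05712 + 0.02835 + 0.10184 = 0.26619 m

about 0.266 m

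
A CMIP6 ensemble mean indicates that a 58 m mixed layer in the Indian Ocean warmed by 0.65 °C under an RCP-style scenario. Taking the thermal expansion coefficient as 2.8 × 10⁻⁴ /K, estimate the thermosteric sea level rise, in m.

about 0.0106 m

Δh = αΔT·H = 2.8×10⁻⁴ × 0.65 × 58 = 0.010556 m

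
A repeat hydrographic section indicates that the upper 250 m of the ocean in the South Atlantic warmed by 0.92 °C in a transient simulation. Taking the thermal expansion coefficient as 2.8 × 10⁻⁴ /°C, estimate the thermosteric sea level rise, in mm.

Δh = αΔT·H = 2.8×10⁻⁴ × 0.92 × 250 = 0.06440 m

Δh ≈ 64.4 mm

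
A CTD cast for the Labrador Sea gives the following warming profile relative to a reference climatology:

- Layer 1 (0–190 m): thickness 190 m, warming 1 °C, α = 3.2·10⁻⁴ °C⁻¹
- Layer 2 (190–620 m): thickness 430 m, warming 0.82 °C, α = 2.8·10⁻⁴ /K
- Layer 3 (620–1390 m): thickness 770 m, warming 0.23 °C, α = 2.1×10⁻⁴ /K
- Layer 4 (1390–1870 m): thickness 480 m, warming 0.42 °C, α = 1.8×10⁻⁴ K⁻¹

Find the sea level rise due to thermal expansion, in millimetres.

230 mm of thermosteric rise

0–190 m: 190 × 1 × 3.2×10⁻⁴ = 0.06080 m
Layer 2: 2.8×10⁻⁴ × 0.82 × 430 = 0.098728 m
770 × 2.1×10⁻⁴ × 0.23 = 0.037191 m
1390–1870 m: 0.42 × 1.8×10⁻⁴ × 480 = 0.036288 m
Δh = 0.06080 + 0.098728 + 0.037191 + 0.036288 = 0.233007 m ≈ 230 mm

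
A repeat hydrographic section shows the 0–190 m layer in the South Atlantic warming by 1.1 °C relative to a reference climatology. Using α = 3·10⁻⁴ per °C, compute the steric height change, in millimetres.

Δh = αΔT·H = 3×10⁻⁴ × 1.1 × 190 = 0.06270 m

about 63 mm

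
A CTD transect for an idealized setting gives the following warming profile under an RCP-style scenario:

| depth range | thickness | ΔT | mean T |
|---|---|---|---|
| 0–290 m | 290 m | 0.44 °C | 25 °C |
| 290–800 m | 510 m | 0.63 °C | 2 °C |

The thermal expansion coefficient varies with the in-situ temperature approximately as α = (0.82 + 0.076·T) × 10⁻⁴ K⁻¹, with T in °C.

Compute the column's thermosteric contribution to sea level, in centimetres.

about 6.6 cm

Layer 1: α = (0.82 + 0.076×25)×10⁻⁴ = 2.72×10⁻⁴ K⁻¹
Layer 2: α = (0.82 + 0.076×2)×10⁻⁴ = 0.972×10⁻⁴ K⁻¹
0–290 m: 2.72×10⁻⁴ × 290 × 0.44 = 0.0347072 m
290–800 m: 0.63 × 510 × 0.972×10⁻⁴ = 0.03123036 m
Δh = 0.0347072 + 0.03123036 = 0.06593756 m ≈ 6.6 cm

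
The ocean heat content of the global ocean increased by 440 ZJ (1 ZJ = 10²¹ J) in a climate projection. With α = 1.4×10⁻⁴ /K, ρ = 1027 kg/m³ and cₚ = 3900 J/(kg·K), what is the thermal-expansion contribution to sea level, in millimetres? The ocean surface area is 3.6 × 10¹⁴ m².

Per unit area: Q = 440×10²¹ / (3.6×10¹⁴) ≈ 1.222×10⁹ J/m²
Δh = αQ/(ρcₚ) = 1.4×10⁻⁴ × 1.222×10⁹ / (1027 × 3900) ≈ 0.042713 m

about 43 mm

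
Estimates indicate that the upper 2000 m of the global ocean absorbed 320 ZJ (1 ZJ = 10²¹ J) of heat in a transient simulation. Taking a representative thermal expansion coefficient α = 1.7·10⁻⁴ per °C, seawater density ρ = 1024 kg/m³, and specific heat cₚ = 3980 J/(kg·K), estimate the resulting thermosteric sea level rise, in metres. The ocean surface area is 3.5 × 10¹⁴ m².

about 0.0381 m

Per unit area: Q = 320×10²¹ / (3.5×10¹⁴) ≈ 9.143×10⁸ J/m²
Δh = αQ/(ρcₚ) = 1.7×10⁻⁴ × 9.143×10⁸ / (1024 × 3980) ≈ 0.038138 m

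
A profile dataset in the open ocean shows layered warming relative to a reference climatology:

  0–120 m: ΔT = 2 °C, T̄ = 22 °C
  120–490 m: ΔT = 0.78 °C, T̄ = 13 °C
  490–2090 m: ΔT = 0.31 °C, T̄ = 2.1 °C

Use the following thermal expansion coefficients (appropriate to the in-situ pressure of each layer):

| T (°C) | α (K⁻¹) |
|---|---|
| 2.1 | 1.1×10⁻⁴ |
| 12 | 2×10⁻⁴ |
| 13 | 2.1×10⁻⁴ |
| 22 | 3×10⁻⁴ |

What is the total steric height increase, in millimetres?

Layer 1 at 22 °C → α = 3×10⁻⁴ K⁻¹
Layer 2 at 13 °C → α = 2.1×10⁻⁴ K⁻¹
Layer 3 at 2.1 °C → α = 1.1×10⁻⁴ K⁻¹
Layer 1: 120 × 3×10⁻⁴ × 2 = 0.07200 m
Layer 2: 2.1×10⁻⁴ × 370 × 0.78 = 0.060606 m
Layer 3: 1600 × 1.1×10⁻⁴ × 0.31 = 0.05456 m
Δh = 0.07200 + 0.060606 + 0.05456 = 0.187166 m ≈ 187 mm

Δh = 187 mm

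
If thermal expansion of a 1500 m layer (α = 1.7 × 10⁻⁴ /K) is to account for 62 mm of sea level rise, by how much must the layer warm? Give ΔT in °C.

about 0.243 °C

ΔT = Δh/(αH) = 0.062 / (1.7×10⁻⁴ × 1500) ≈ 0.2431 °C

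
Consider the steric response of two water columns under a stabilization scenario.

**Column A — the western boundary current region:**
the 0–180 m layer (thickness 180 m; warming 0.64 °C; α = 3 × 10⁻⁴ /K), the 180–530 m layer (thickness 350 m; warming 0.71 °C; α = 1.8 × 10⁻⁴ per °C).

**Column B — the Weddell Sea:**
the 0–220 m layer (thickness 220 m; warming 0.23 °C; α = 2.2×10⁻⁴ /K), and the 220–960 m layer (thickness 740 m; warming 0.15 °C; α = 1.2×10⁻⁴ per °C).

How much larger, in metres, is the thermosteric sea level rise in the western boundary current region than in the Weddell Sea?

Δh_A − Δh_B ≈ 0.055 m

A 0–180 m: 0.64 × 180 × 3×10⁻⁴ = 0.03456 m
A Layer 2: 0.71 × 1.8×10⁻⁴ × 350 = 0.04473 m
A total: 0.07929 m
B 0.23 × 2.2×10⁻⁴ × 220 = 0.011132 m
B 1.2×10⁻⁴ × 0.15 × 740 = 0.01332 m
B total: 0.024452 m
Difference: 0.07929 − 0.024452 = 0.054838 m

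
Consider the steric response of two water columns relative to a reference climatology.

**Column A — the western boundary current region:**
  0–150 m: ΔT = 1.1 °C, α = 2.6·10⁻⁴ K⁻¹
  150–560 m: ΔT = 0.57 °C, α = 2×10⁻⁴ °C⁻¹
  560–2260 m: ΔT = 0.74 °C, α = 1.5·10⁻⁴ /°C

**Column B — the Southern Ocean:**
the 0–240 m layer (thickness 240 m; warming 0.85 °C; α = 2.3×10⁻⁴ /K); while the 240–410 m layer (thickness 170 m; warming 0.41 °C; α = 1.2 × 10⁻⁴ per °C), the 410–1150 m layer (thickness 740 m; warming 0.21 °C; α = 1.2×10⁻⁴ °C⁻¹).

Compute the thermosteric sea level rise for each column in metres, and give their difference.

Δh_A ≈ 0.278 m, Δh_B ≈ 0.0739 m; difference ≈ 0.204 m

A Layer 1: 2.6×10⁻⁴ × 1.1 × 150 = 0.04290 m
A 0.57 × 410 × 2×10⁻⁴ = 0.04674 m
A 0.74 × 1700 × 1.5×10⁻⁴ = 0.18870 m
A total: 0.27834 m
B 0–240 m: 0.85 × 2.3×10⁻⁴ × 240 = 0.04692 m
B Layer 2: 0.41 × 170 × 1.2×10⁻⁴ = 0.008364 m
B 410–1150 m: 0.21 × 740 × 1.2×10⁻⁴ = 0.018648 m
B total: 0.073932 m
Difference: 0.27834 − 0.073932 = 0.204408 m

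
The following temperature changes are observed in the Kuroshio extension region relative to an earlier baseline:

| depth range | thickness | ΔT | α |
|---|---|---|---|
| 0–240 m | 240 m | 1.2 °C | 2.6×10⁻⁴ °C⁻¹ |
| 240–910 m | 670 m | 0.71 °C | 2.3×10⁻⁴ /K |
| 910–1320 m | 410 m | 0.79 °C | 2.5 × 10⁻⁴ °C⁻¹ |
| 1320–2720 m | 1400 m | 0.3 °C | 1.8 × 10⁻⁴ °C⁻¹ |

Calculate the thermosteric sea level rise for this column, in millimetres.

0–240 m: 240 × 2.6×10⁻⁴ × 1.2 = 0.07488 m
670 × 2.3×10⁻⁴ × 0.71 = 0.109411 m
Layer 3: 0.79 × 410 × 2.5×10⁻⁴ = 0.080975 m
Layer 4: 1.8×10⁻⁴ × 1400 × 0.3 = 0.07560 m
Δh = 0.07488 + 0.109411 + 0.080975 + 0.07560 = 0.340866 m

about 341 mm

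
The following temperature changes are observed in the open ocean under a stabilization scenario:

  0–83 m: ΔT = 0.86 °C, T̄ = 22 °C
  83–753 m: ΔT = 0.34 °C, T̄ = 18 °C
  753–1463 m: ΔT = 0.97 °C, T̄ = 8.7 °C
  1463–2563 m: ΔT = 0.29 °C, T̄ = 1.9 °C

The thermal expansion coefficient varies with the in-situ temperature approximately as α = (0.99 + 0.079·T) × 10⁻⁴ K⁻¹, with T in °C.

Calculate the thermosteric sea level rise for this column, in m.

0.226 m

Layer 1: α = (0.99 + 0.079×22)×10⁻⁴ = 2.728×10⁻⁴ K⁻¹
Layer 2: α = (0.99 + 0.079×18)×10⁻⁴ = 2.412×10⁻⁴ K⁻¹
Layer 3: α = (0.99 + 0.079×8.7)×10⁻⁴ = 1.6773×10⁻⁴ K⁻¹
Layer 4: α = (0.99 + 0.079×1.9)×10⁻⁴ = 1.1401×10⁻⁴ K⁻¹
Layer 1: 0.86 × 83 × 2.728×10⁻⁴ = 0.019472464 m
Layer 2: 0.34 × 670 × 2.412×10⁻⁴ = 0.05494536 m
Layer 3: 710 × 1.6773×10⁻⁴ × 0.97 = 0.115515651 m
0.29 × 1100 × 1.1401×10⁻⁴ = 0.03636919 m
Δh = 0.019472464 + 0.05494536 + 0.115515651 + 0.03636919 = 0.226302665 m ≈ 0.226 m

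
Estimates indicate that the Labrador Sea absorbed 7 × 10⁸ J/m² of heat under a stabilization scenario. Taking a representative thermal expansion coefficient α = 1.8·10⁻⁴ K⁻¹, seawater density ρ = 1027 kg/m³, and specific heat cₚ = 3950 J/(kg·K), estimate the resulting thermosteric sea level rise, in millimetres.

Δh = αQ/(ρcₚ) = 1.8×10⁻⁴ × 7×10⁸ / (1027 × 3950) ≈ 0.03106 m

about 31 mm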